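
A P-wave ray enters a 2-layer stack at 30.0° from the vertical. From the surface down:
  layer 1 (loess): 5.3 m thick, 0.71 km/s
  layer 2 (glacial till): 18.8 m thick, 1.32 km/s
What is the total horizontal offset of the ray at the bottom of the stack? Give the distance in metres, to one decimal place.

50.5 m

Ray parameter p = sin 30.0° / 0.71 km/s = 7.0423e-01 s/km.
Layer 1: θ = 30.00°; offset = 5.3·tan 30.00° = 3.060 m.
Layer 2: sin θ = p·1.32 = 0.9296 → θ = 68.37°; offset = 18.8·tan 68.37° = 47.409 m.
Total horizontal offset = 50.468 m.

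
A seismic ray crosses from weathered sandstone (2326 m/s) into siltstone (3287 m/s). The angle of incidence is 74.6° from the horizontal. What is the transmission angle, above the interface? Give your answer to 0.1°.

68.0°

Angle from the normal: 90° − 74.6° = 15.4°.
sin θ₁/V₁ = sin θ₂/V₂ ⇒ sin θ₂ = 3287·sin 15.4°/2326 = 3287·0.2656/2326 = 0.3753.
θ₂ = arcsin 0.3753 = 22.04° from the normal.
From the interface: 90° − 22.04° = 67.96°.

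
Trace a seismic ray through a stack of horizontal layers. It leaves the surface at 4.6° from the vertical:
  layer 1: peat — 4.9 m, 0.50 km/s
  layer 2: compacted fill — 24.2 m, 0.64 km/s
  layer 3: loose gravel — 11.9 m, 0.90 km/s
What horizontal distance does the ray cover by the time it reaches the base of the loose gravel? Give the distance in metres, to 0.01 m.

4.63 m

Ray parameter p = sin 4.6° / 0.50 km/s = 1.6040e-01 s/km.
Layer 1: θ = 4.60°; offset = 4.9·tan 4.60° = 0.3942 m.
Layer 2: sin θ = p·0.64 = 0.1027 → θ = 5.89°; offset = 24.2·tan 5.89° = 2.4974 m.
Layer 3: sin θ = p·0.90 = 0.1444 → θ = 8.30°; offset = 11.9·tan 8.30° = 1.7360 m.
Summing the layer offsets gives 4.6277 m.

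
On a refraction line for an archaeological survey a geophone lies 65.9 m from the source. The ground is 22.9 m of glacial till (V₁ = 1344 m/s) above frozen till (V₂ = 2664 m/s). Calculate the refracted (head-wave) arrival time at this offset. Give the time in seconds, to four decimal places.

θ_c = arcsin(V₁/V₂) = arcsin(1344/2664) = 30.30°, cos θ_c = 0.8634.
Intercept time tᵢ = 2h cos θ_c / V₁ = 2·22.9·0.8634/1344 = 0.02942 s.
t = x/V₂ + tᵢ = 65.9/2664 + 0.02942 = 0.05416 s.

0.0542 s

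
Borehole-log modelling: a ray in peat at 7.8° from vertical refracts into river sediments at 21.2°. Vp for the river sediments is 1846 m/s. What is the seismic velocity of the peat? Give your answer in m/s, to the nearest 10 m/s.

Snell's law: sin 7.8°/V₁ = sin 21.2°/V₂.
V₁ = V₂·sin 7.8°/sin 21.2° = 1846 × 0.3753 = 692.79 m/s.

690 m/s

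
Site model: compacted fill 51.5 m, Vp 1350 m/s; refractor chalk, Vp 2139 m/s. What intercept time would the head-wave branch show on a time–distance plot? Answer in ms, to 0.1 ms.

59.2 ms

tᵢ = 2h·√(V₂²−V₁²)/(V₁V₂).
√(V₂²−V₁²) = √(2139²−1350²) = 1659.2 m/s.
tᵢ = 2·51.5·1659.2/(1350·2139) = 0.05918 s.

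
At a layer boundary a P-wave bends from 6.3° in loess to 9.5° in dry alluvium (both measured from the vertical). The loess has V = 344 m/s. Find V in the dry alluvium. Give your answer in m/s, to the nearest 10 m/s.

520 m/s

sin 6.3° = 0.1097; sin 9.5° = 0.1650.
V₂ = V₁·(sin θ₂/sin θ₁) = 344·(0.1650/0.1097) = 517.40 m/s.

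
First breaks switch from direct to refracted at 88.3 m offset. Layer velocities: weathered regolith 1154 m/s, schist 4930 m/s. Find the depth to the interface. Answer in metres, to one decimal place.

x_cross = 2h·√((V₂+V₁)/(V₂−V₁)) → h = x_cross / (2·√((V₂+V₁)/(V₂−V₁))).
√((V₂+V₁)/(V₂−V₁)) = √((4930+1154)/(4930−1154)) = 1.2693.
h = 88.3 / (2·1.2693) = 34.78 m.

34.8 m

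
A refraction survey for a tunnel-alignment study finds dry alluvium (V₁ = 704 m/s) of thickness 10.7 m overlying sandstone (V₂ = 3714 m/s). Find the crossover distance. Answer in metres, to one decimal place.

θ_c = arcsin(704/3714) = 10.93°, so cos θ_c = 0.9819 and tᵢ = 2h cos θ_c/V₁ = 0.0298 s.
At crossover x/V₁ = x/V₂ + tᵢ ⇒ x = tᵢ/(1/V₁ − 1/V₂) = 0.02985/(1.4205e-03 − 2.6925e-04) = 25.93 m.

25.9 m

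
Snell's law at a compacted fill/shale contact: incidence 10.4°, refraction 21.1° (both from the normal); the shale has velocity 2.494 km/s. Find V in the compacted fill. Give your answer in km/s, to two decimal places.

sin 10.4° = 0.1805; sin 21.1° = 0.3600.
V₁ = V₂·(sin θ₁/sin θ₂) = 2.494·(0.1805/0.3600) = 1.25 km/s.

1.25 km/s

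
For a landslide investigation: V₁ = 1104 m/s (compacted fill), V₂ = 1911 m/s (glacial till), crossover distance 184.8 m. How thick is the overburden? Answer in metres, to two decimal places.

x_cross = 2h·√((V₂+V₁)/(V₂−V₁)) → h = x_cross / (2·√((V₂+V₁)/(V₂−V₁))).
√((V₂+V₁)/(V₂−V₁)) = √((1911+1104)/(1911−1104)) = 1.9329.
h = 184.8 / (2·1.9329) = 47.80 m.

47.80 m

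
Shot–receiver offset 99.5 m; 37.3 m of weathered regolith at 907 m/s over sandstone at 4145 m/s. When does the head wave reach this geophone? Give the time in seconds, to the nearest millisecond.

0.104 s

θ_c = arcsin(V₁/V₂) = arcsin(907/4145) = 12.64°, cos θ_c = 0.9758.
Intercept time tᵢ = 2h cos θ_c / V₁ = 2·37.3·0.9758/907 = 0.08026 s.
t = x/V₂ + tᵢ = 99.5/4145 + 0.08026 = 0.10426 s.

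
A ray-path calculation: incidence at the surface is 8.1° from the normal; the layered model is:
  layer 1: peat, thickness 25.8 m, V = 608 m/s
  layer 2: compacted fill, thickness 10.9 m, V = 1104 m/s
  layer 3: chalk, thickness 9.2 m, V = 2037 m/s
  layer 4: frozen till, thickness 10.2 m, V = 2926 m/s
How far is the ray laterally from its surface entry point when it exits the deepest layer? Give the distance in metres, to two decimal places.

20.89 m

p = sin θ₁/V₁ = sin 8.1°/608 = 2.3175e-04 s/m is conserved through the stack.
Layer 1: θ = 8.10°; offset = 25.8·tan 8.10° = 3.6719 m.
Layer 2: sin θ = p·1104 = 0.2558 → θ = 14.82°; offset = 10.9·tan 14.82° = 2.8847 m.
Layer 3: sin θ = p·2037 = 0.4721 → θ = 28.17°; offset = 9.2·tan 28.17° = 4.9265 m.
Layer 4: sin θ = p·2926 = 0.6781 → θ = 42.69°; offset = 10.2·tan 42.69° = 9.4104 m.
Total horizontal offset = 20.8935 m.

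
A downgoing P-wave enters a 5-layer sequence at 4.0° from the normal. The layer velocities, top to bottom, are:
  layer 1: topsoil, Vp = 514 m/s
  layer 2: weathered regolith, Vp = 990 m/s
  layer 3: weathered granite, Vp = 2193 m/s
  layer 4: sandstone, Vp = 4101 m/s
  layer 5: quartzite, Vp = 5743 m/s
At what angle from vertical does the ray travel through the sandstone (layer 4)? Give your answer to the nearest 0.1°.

Snell's law across each interface conserves sin θ / V, so sin θ_4 = V_4·sin θ₁/V₁.
sin θ_4 = 4101 × sin 4.0° / 514 = 0.5566.
θ_4 = 33.82° from the vertical.

33.8°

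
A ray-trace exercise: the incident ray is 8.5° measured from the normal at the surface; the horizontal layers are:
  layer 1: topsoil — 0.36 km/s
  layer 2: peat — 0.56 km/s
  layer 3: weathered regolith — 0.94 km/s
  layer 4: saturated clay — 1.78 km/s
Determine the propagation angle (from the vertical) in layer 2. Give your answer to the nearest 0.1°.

13.3°

Ray parameter p = sin 8.5° / 0.36 = 4.1058e-01 s/km.
sin θ_2 = p·V_2 = 4.1058e-01 × 0.56 = 0.2299.
θ_2 = arcsin 0.2299 = 13.29°.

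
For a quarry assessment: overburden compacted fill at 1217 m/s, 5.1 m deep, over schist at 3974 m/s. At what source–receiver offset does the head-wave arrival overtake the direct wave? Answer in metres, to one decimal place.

14.0 m

θ_c = arcsin(1217/3974) = 17.83°, so cos θ_c = 0.9520 and tᵢ = 2h cos θ_c/V₁ = 0.0080 s.
At crossover x/V₁ = x/V₂ + tᵢ ⇒ x = tᵢ/(1/V₁ − 1/V₂) = 0.00798/(8.2169e-04 − 2.5164e-04) = 14.00 m.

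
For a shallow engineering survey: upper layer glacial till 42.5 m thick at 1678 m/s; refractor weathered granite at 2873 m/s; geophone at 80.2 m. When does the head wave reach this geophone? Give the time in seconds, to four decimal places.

0.0690 s

t = x/V₂ + 2h·√(V₂²−V₁²)/(V₁V₂).
√(V₂²−V₁²) = √(2873²−1678²) = 2332.0 m/s; delay term = 2·42.5·2332.0/(1678·2873) = 0.04112 s.
t = 80.2/2873 + 0.04112 = 0.06903 s.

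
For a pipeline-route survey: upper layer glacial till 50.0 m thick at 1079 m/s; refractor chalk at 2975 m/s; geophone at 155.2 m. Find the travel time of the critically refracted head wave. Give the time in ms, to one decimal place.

θ_c = arcsin(V₁/V₂) = arcsin(1079/2975) = 21.27°, cos θ_c = 0.9319.
Intercept time tᵢ = 2h cos θ_c / V₁ = 2·50.0·0.9319/1079 = 0.08637 s.
t = x/V₂ + tᵢ = 155.2/2975 + 0.08637 = 0.13854 s.

138.5 ms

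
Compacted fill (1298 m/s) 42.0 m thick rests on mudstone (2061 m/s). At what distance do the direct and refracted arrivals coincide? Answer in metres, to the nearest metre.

176 m

θ_c = arcsin(1298/2061) = 39.03°, so cos θ_c = 0.7768 and tᵢ = 2h cos θ_c/V₁ = 0.0503 s.
At crossover x/V₁ = x/V₂ + tᵢ ⇒ x = tᵢ/(1/V₁ − 1/V₂) = 0.05027/(7.7042e-04 − 4.8520e-04) = 176.25 m.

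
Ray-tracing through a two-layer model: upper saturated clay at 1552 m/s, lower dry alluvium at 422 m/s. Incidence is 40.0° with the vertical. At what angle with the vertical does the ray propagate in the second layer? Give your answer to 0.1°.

10.1°

Snell's law: sin θ₂ = (V₂/V₁)·sin θ₁ = (422/1552)·sin 40.0° = 0.1748.
θ₂ = sin⁻¹(0.1748) = 10.07° (from vertical).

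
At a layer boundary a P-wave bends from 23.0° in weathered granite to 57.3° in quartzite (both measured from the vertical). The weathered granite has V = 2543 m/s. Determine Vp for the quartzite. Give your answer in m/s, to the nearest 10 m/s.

5480 m/s

Snell's law: sin 23.0°/V₁ = sin 57.3°/V₂.
V₂ = V₁·sin 57.3°/sin 23.0° = 2543 × 2.1537 = 5476.81 m/s.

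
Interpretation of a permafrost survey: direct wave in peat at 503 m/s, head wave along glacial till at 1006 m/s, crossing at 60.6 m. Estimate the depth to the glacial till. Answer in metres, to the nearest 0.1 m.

h = (x_cross/2)·√((V₂−V₁)/(V₂+V₁)).
(V₂−V₁)/(V₂+V₁) = (1006−503)/(1006+503) = 0.3333; √ = 0.5774.
h = (60.6/2)·0.5774 = 17.49 m.

17.5 m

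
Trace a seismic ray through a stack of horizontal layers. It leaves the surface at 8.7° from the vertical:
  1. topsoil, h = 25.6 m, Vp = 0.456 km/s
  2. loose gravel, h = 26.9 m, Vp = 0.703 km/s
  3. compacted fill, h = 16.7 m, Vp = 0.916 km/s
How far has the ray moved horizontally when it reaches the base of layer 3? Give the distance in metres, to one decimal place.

p = sin θ₁/V₁ = sin 8.7°/0.456 = 3.3171e-01 s/km is conserved through the stack.
Layer 1: θ = 8.70°; offset = 25.6·tan 8.70° = 3.917 m.
Layer 2: sin θ = p·0.703 = 0.2332 → θ = 13.49°; offset = 26.9·tan 13.49° = 6.451 m.
Layer 3: sin θ = p·0.916 = 0.3038 → θ = 17.69°; offset = 16.7·tan 17.69° = 5.326 m.
Σ offsets = 15.694 m.

15.7 m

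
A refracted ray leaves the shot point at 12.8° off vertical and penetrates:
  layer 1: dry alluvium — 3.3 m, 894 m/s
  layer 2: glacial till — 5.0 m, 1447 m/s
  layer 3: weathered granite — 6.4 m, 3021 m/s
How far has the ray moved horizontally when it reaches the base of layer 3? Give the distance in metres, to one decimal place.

Ray parameter p = sin 12.8° / 894 m/s = 2.4782e-04 s/m.
Layer 1: θ = 12.80°; offset = 3.3·tan 12.80° = 0.750 m.
Layer 2: sin θ = p·1447 = 0.3586 → θ = 21.01°; offset = 5.0·tan 21.01° = 1.921 m.
Layer 3: sin θ = p·3021 = 0.7487 → θ = 48.47°; offset = 6.4·tan 48.47° = 7.227 m.
Σ offsets = 9.898 m.

9.9 m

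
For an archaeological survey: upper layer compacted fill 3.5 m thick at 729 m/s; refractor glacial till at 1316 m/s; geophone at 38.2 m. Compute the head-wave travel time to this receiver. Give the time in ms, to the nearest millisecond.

37 ms

θ_c = arcsin(V₁/V₂) = arcsin(729/1316) = 33.64°, cos θ_c = 0.8325.
Intercept time tᵢ = 2h cos θ_c / V₁ = 2·3.5·0.8325/729 = 0.00799 s.
t = x/V₂ + tᵢ = 38.2/1316 + 0.00799 = 0.03702 s.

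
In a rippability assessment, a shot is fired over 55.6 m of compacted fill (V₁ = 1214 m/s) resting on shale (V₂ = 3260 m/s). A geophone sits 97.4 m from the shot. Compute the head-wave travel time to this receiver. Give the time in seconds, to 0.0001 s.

0.1149 s

t = x/V₂ + 2h·√(V₂²−V₁²)/(V₁V₂).
√(V₂²−V₁²) = √(3260²−1214²) = 3025.5 m/s; delay term = 2·55.6·3025.5/(1214·3260) = 0.08501 s.
t = 97.4/3260 + 0.08501 = 0.11489 s.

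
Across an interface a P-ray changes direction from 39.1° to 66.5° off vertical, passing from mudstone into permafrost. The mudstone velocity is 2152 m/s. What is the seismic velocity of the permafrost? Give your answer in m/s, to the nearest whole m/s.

3129 m/s

Snell's law: sin 39.1°/V₁ = sin 66.5°/V₂.
V₂ = V₁·sin 66.5°/sin 39.1° = 2152 × 1.4541 = 3129.20 m/s.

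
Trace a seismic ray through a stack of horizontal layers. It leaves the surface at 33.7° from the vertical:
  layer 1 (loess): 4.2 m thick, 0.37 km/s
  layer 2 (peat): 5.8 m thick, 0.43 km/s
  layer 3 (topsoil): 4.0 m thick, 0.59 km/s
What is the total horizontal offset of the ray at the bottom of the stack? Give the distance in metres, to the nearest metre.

15 m

Apply Snell's law at each interface; in layer i the horizontal offset is hᵢ·tan θᵢ.
Layer 1: θ = 33.70°; offset = 4.2·tan 33.70° = 2.801 m.
Layer 2: sin θ = 0.43·sin 33.7°/0.37 = 0.6448, θ = 40.15°; offset = 5.8·tan 40.15° = 4.893 m.
Layer 3: sin θ = 0.59·sin 33.7°/0.37 = 0.8848, θ = 62.22°; offset = 4.0·tan 62.22° = 7.593 m.
Σ offsets = 15.288 m.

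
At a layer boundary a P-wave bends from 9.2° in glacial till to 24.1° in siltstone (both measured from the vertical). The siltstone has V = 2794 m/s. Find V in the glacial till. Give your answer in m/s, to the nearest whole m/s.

1094 m/s

Snell's law: sin 9.2°/V₁ = sin 24.1°/V₂.
V₁ = V₂·sin 9.2°/sin 24.1° = 2794 × 0.3915 = 1093.99 m/s.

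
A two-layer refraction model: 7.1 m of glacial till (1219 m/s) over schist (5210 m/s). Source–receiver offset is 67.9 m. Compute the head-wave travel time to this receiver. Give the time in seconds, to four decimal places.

0.0244 s

t = x/V₂ + 2h·√(V₂²−V₁²)/(V₁V₂).
√(V₂²−V₁²) = √(5210²−1219²) = 5065.4 m/s; delay term = 2·7.1·5065.4/(1219·5210) = 0.01133 s.
t = 67.9/5210 + 0.01133 = 0.02436 s.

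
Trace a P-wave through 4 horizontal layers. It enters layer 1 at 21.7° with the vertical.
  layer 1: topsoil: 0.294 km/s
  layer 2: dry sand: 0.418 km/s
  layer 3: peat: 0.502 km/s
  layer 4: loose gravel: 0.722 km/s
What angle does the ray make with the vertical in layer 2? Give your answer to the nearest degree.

Ray parameter p = sin 21.7° / 0.294 = 1.2576e+00 s/km.
sin θ_2 = p·V_2 = 1.2576e+00 × 0.418 = 0.5257.
θ_2 = 31.71° from the vertical.

32°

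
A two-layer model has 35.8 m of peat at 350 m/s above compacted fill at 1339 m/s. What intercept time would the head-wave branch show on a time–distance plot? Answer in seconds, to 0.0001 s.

tᵢ = 2h·√(V₂²−V₁²)/(V₁V₂).
√(V₂²−V₁²) = √(1339²−350²) = 1292.4 m/s.
tᵢ = 2·35.8·1292.4/(350·1339) = 0.19746 s.

0.1975 s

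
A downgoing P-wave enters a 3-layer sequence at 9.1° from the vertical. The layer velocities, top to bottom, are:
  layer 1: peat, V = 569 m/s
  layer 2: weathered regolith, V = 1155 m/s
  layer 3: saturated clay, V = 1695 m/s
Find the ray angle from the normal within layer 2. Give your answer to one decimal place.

Ray parameter p = sin 9.1° / 569 = 2.7796e-04 s/m.
sin θ_2 = p·V_2 = 2.7796e-04 × 1155 = 0.3210.
θ_2 = arcsin 0.3210 = 18.73°.

18.7°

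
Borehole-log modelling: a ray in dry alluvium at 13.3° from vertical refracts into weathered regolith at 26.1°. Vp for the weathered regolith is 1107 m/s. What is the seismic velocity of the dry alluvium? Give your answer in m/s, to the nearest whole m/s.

579 m/s

sin 13.3° = 0.2300; sin 26.1° = 0.4399.
V₁ = V₂·(sin θ₁/sin θ₂) = 1107·(0.2300/0.4399) = 578.86 m/s.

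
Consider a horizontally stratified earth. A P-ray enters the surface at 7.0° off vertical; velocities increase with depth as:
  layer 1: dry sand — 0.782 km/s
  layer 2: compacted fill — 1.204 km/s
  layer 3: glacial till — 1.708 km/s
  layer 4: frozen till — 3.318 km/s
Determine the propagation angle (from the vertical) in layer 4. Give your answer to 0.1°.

Snell's law across each interface conserves sin θ / V, so sin θ_4 = V_4·sin θ₁/V₁.
sin θ_4 = 3.318 × sin 7.0° / 0.782 = 0.5171.
θ_4 = 31.14° from the vertical.

31.1°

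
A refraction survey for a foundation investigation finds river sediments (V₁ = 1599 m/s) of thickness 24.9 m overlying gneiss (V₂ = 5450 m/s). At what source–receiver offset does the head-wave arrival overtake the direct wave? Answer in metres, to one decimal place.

67.4 m

x_cross = 2h·√((V₂+V₁)/(V₂−V₁)).
(V₂+V₁)/(V₂−V₁) = (5450+1599)/(5450−1599) = 1.8304; √ = 1.3529.
x_cross = 2·24.9·1.3529 = 67.38 m.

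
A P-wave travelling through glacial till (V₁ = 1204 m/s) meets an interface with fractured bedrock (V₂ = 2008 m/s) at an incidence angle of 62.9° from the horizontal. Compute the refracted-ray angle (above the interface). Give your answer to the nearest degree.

Convert to the normal: θ₁ = 90° − 62.9° = 27.1°.
Snell's law: sin θ₂ = (V₂/V₁)·sin θ₁ = (2008/1204)·sin 27.1° = 0.7597.
θ₂ = arcsin 0.7597 = 49.44° from the normal.
From the interface: 90° − 49.44° = 40.56°.

41°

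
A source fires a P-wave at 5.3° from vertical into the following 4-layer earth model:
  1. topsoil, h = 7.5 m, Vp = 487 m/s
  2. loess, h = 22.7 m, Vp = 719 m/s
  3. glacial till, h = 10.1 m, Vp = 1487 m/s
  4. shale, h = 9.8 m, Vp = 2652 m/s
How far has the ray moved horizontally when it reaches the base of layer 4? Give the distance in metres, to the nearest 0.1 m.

12.5 m

p = sin θ₁/V₁ = sin 5.3°/487 = 1.8967e-04 s/m is conserved through the stack.
Layer 1: θ = 5.30°; offset = 7.5·tan 5.30° = 0.696 m.
Layer 2: sin θ = p·719 = 0.1364 → θ = 7.84°; offset = 22.7·tan 7.84° = 3.125 m.
Layer 3: sin θ = p·1487 = 0.2820 → θ = 16.38°; offset = 10.1·tan 16.38° = 2.969 m.
Layer 4: sin θ = p·2652 = 0.5030 → θ = 30.20°; offset = 9.8·tan 30.20° = 5.704 m.
Total horizontal offset = 12.493 m.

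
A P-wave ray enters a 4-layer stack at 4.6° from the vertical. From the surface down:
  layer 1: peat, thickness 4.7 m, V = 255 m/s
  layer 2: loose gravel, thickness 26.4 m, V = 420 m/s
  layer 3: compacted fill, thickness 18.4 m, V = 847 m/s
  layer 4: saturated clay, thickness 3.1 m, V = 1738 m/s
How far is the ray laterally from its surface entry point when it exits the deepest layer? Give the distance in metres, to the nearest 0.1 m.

Apply Snell's law at each interface; in layer i the horizontal offset is hᵢ·tan θᵢ.
Layer 1: θ = 4.60°; offset = 4.7·tan 4.60° = 0.378 m.
Layer 2: sin θ = 420·sin 4.6°/255 = 0.1321, θ = 7.59°; offset = 26.4·tan 7.59° = 3.518 m.
Layer 3: sin θ = 847·sin 4.6°/255 = 0.2664, θ = 15.45°; offset = 18.4·tan 15.45° = 5.085 m.
Layer 4: sin θ = 1738·sin 4.6°/255 = 0.5466, θ = 33.13°; offset = 3.1·tan 33.13° = 2.024 m.
Total horizontal offset = 11.005 m.

11.0 m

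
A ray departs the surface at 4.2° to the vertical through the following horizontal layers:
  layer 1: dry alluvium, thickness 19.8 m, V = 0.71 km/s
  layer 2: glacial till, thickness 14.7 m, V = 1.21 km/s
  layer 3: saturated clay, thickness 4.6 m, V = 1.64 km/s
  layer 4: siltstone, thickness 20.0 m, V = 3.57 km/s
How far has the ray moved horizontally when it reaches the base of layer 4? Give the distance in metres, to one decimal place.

12.0 m

Ray parameter p = sin 4.2° / 0.71 km/s = 1.0315e-01 s/km.
Layer 1: θ = 4.20°; offset = 19.8·tan 4.20° = 1.454 m.
Layer 2: sin θ = p·1.21 = 0.1248 → θ = 7.17°; offset = 14.7·tan 7.17° = 1.849 m.
Layer 3: sin θ = p·1.64 = 0.1692 → θ = 9.74°; offset = 4.6·tan 9.74° = 0.790 m.
Layer 4: sin θ = p·3.57 = 0.3683 → θ = 21.61°; offset = 20.0·tan 21.61° = 7.922 m.
Total horizontal offset = 12.015 m.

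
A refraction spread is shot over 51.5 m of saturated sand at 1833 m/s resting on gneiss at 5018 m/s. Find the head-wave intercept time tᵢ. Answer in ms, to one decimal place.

52.3 ms

tᵢ = 2h·√(V₂²−V₁²)/(V₁V₂).
√(V₂²−V₁²) = √(5018²−1833²) = 4671.2 m/s.
tᵢ = 2·51.5·4671.2/(1833·5018) = 0.05231 s.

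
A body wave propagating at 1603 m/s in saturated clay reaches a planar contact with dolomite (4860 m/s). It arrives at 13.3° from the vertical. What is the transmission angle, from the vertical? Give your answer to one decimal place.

sin θ₁/V₁ = sin θ₂/V₂ ⇒ sin θ₂ = 4860·sin 13.3°/1603 = 4860·0.2300/1603 = 0.6975.
θ₂ = sin⁻¹(0.6975) = 44.22° (from vertical).

44.2°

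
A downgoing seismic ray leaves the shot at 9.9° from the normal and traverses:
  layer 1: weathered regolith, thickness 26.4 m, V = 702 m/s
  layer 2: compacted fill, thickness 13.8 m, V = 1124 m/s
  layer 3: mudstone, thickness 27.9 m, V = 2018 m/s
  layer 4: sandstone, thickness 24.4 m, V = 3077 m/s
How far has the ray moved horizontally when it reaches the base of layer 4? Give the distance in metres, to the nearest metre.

52 m

Ray parameter p = sin 9.9° / 702 m/s = 2.4491e-04 s/m.
Layer 1: θ = 9.90°; offset = 26.4·tan 9.90° = 4.608 m.
Layer 2: sin θ = p·1124 = 0.2753 → θ = 15.98°; offset = 13.8·tan 15.98° = 3.952 m.
Layer 3: sin θ = p·2018 = 0.4942 → θ = 29.62°; offset = 27.9·tan 29.62° = 15.862 m.
Layer 4: sin θ = p·3077 = 0.7536 → θ = 48.90°; offset = 24.4·tan 48.90° = 27.973 m.
Summing the layer offsets gives 52.394 m.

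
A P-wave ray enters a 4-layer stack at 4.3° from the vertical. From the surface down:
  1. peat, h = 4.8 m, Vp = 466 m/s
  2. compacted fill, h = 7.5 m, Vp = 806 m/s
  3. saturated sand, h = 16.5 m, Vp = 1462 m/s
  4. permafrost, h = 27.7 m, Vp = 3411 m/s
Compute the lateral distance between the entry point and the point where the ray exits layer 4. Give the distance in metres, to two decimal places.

23.52 m

Apply Snell's law at each interface; in layer i the horizontal offset is hᵢ·tan θᵢ.
Layer 1: θ = 4.30°; offset = 4.8·tan 4.30° = 0.3609 m.
Layer 2: sin θ = 806·sin 4.3°/466 = 0.1297, θ = 7.45°; offset = 7.5·tan 7.45° = 0.9809 m.
Layer 3: sin θ = 1462·sin 4.3°/466 = 0.2352, θ = 13.61°; offset = 16.5·tan 13.61° = 3.9934 m.
Layer 4: sin θ = 3411·sin 4.3°/466 = 0.5488, θ = 33.29°; offset = 27.7·tan 33.29° = 18.1861 m.
Σ offsets = 23.5214 m.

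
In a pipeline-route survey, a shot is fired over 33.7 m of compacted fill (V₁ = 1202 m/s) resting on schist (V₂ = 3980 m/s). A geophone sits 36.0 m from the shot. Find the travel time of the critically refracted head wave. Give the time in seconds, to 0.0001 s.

0.0625 s

θ_c = arcsin(V₁/V₂) = arcsin(1202/3980) = 17.58°, cos θ_c = 0.9533.
Intercept time tᵢ = 2h cos θ_c / V₁ = 2·33.7·0.9533/1202 = 0.05345 s.
t = x/V₂ + tᵢ = 36.0/3980 + 0.05345 = 0.06250 s.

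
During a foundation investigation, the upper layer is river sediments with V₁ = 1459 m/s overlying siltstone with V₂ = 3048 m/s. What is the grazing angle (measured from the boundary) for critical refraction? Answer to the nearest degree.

61°

At critical incidence the refracted ray runs along the interface (θ₂ = 90°), so sin θ_c = V₁/V₂.
θ_c = arcsin(1459/3048) = arcsin 0.4787 = 28.60°.
Measured from the interface: 90° − 28.60° = 61.40°.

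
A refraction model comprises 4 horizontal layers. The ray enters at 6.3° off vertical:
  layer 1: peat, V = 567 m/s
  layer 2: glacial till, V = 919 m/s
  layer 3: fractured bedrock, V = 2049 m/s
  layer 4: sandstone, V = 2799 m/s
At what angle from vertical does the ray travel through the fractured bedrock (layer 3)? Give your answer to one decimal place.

Ray parameter p = sin 6.3° / 567 = 1.9353e-04 s/m.
sin θ_3 = p·V_3 = 1.9353e-04 × 2049 = 0.3966.
θ_3 = arcsin 0.3966 = 23.36°.

23.4°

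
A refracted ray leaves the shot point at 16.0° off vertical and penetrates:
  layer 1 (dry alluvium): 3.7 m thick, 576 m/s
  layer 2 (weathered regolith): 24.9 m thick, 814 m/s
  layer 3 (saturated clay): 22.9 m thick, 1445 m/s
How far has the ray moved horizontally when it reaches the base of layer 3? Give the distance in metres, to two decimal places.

p = sin θ₁/V₁ = sin 16.0°/576 = 4.7854e-04 s/m is conserved through the stack.
Layer 1: θ = 16.00°; offset = 3.7·tan 16.00° = 1.0610 m.
Layer 2: sin θ = p·814 = 0.3895 → θ = 22.93°; offset = 24.9·tan 22.93° = 10.5311 m.
Layer 3: sin θ = p·1445 = 0.6915 → θ = 43.75°; offset = 22.9·tan 43.75° = 21.9203 m.
Summing the layer offsets gives 33.5124 m.

33.51 m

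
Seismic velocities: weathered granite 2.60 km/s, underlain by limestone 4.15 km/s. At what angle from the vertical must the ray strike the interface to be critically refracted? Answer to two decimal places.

Critical incidence: sin θ_c = V₁/V₂ = 2.60/4.15 = 0.6265.
θ_c = arcsin 0.6265 = 38.79°.

38.79°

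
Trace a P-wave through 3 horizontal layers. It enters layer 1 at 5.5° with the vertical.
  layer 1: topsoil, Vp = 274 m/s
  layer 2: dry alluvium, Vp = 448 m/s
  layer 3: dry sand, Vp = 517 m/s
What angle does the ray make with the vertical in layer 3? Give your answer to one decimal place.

Snell's law across each interface conserves sin θ / V, so sin θ_3 = V_3·sin θ₁/V₁.
sin θ_3 = 517 × sin 5.5° / 274 = 0.1808.
θ_3 = arcsin 0.1808 = 10.42°.

10.4°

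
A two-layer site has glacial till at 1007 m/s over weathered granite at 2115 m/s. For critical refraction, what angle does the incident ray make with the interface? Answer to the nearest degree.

62°

At critical incidence the refracted ray runs along the interface (θ₂ = 90°), so sin θ_c = V₁/V₂.
θ_c = arcsin(1007/2115) = arcsin 0.4761 = 28.43°.
Measured from the interface: 90° − 28.43° = 61.57°.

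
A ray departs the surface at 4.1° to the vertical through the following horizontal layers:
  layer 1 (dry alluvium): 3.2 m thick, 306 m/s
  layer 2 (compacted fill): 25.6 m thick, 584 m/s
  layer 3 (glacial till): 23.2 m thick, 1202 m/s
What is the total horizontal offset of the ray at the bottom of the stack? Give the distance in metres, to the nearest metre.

11 m

p = sin θ₁/V₁ = sin 4.1°/306 = 2.3365e-04 s/m is conserved through the stack.
Layer 1: θ = 4.10°; offset = 3.2·tan 4.10° = 0.229 m.
Layer 2: sin θ = p·584 = 0.1365 → θ = 7.84°; offset = 25.6·tan 7.84° = 3.526 m.
Layer 3: sin θ = p·1202 = 0.2808 → θ = 16.31°; offset = 23.2·tan 16.31° = 6.789 m.
Total horizontal offset = 10.544 m.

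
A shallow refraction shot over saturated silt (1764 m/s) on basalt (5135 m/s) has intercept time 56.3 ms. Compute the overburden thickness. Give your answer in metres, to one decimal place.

52.9 m

θ_c = arcsin(1764/5135) = 20.09°; cos θ_c = 0.9391.
tᵢ = 2h cos θ_c/V₁ ⇒ h = tᵢ·V₁/(2 cos θ_c) = 0.0563·1764/(2·0.9391) = 52.87 m.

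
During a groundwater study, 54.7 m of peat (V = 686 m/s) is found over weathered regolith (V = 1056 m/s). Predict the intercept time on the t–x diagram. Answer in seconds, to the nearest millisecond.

0.121 s

tᵢ = 2h·√(V₂²−V₁²)/(V₁V₂).
√(V₂²−V₁²) = √(1056²−686²) = 802.8 m/s.
tᵢ = 2·54.7·802.8/(686·1056) = 0.12124 s.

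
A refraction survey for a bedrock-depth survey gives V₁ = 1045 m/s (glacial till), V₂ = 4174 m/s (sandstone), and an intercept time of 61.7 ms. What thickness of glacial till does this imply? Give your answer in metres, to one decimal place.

33.3 m

θ_c = arcsin(1045/4174) = 14.50°; cos θ_c = 0.9682.
tᵢ = 2h cos θ_c/V₁ ⇒ h = tᵢ·V₁/(2 cos θ_c) = 0.0617·1045/(2·0.9682) = 33.30 m.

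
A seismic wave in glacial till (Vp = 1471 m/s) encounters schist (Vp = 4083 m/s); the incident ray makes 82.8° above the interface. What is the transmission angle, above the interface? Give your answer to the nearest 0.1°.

69.6°

Angle from the normal: 90° − 82.8° = 7.2°.
Snell's law: sin θ₂ = (V₂/V₁)·sin θ₁ = (4083/1471)·sin 7.2° = 0.3479.
θ₂ = sin⁻¹(0.3479) = 20.36° (from vertical).
From the interface: 90° − 20.36° = 69.64°.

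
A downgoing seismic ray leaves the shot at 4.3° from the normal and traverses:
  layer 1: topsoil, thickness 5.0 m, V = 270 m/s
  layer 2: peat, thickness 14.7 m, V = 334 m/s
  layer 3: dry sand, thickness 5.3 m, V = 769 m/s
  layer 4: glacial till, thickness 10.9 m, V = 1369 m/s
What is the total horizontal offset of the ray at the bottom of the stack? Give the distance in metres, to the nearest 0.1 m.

7.4 m

Apply Snell's law at each interface; in layer i the horizontal offset is hᵢ·tan θᵢ.
Layer 1: θ = 4.30°; offset = 5.0·tan 4.30° = 0.376 m.
Layer 2: sin θ = 334·sin 4.3°/270 = 0.0928, θ = 5.32°; offset = 14.7·tan 5.32° = 1.369 m.
Layer 3: sin θ = 769·sin 4.3°/270 = 0.2136, θ = 12.33°; offset = 5.3·tan 12.33° = 1.159 m.
Layer 4: sin θ = 1369·sin 4.3°/270 = 0.3802, θ = 22.34°; offset = 10.9·tan 22.34° = 4.480 m.
Summing the layer offsets gives 7.384 m.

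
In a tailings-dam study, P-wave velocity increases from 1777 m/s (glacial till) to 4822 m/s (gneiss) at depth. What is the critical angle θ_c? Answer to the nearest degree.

22°

At critical incidence the refracted ray runs along the interface (θ₂ = 90°), so sin θ_c = V₁/V₂.
θ_c = arcsin(1777/4822) = arcsin 0.3685 = 21.62°.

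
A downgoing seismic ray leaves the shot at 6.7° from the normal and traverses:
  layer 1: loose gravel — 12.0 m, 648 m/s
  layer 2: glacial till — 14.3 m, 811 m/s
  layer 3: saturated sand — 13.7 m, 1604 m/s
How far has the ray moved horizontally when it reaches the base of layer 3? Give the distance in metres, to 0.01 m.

7.65 m

Ray parameter p = sin 6.7° / 648 m/s = 1.8005e-04 s/m.
Layer 1: θ = 6.70°; offset = 12.0·tan 6.70° = 1.4097 m.
Layer 2: sin θ = p·811 = 0.1460 → θ = 8.40°; offset = 14.3·tan 8.40° = 2.1107 m.
Layer 3: sin θ = p·1604 = 0.2888 → θ = 16.79°; offset = 13.7·tan 16.79° = 4.1326 m.
Summing the layer offsets gives 7.6530 m.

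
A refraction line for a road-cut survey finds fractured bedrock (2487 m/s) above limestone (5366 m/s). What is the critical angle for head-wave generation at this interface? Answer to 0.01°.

27.61°

At critical incidence the refracted ray runs along the interface (θ₂ = 90°), so sin θ_c = V₁/V₂.
θ_c = arcsin(2487/5366) = arcsin 0.4635 = 27.61°.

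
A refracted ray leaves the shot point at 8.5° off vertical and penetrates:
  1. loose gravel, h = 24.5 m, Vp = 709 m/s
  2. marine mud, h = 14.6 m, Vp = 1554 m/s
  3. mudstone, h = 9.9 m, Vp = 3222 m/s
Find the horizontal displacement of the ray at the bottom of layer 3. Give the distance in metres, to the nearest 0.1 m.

17.6 m

Apply Snell's law at each interface; in layer i the horizontal offset is hᵢ·tan θᵢ.
Layer 1: θ = 8.50°; offset = 24.5·tan 8.50° = 3.662 m.
Layer 2: sin θ = 1554·sin 8.5°/709 = 0.3240, θ = 18.90°; offset = 14.6·tan 18.90° = 5.000 m.
Layer 3: sin θ = 3222·sin 8.5°/709 = 0.6717, θ = 42.20°; offset = 9.9·tan 42.20° = 8.976 m.
Summing the layer offsets gives 17.638 m.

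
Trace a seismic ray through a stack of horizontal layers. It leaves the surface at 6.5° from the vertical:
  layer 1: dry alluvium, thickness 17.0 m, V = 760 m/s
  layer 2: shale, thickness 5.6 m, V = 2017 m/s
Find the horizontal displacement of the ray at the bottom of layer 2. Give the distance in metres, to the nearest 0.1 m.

3.7 m

Apply Snell's law at each interface; in layer i the horizontal offset is hᵢ·tan θᵢ.
Layer 1: θ = 6.50°; offset = 17.0·tan 6.50° = 1.937 m.
Layer 2: sin θ = 2017·sin 6.5°/760 = 0.3004, θ = 17.48°; offset = 5.6·tan 17.48° = 1.764 m.
Total horizontal offset = 3.701 m.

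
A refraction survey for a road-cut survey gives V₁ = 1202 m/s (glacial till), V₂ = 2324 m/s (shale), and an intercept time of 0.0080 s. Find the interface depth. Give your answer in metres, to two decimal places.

θ_c = arcsin(1202/2324) = 31.15°; cos θ_c = 0.8559.
tᵢ = 2h cos θ_c/V₁ ⇒ h = tᵢ·V₁/(2 cos θ_c) = 0.008·1202/(2·0.8559) = 5.62 m.

5.62 m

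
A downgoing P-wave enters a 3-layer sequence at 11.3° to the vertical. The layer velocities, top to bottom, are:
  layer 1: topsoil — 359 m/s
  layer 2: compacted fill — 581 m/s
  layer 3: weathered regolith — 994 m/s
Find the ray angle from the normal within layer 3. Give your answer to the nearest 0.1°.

32.9°

Snell's law across each interface conserves sin θ / V, so sin θ_3 = V_3·sin θ₁/V₁.
sin θ_3 = 994 × sin 11.3° / 359 = 0.5425.
θ_3 = arcsin 0.5425 = 32.86°.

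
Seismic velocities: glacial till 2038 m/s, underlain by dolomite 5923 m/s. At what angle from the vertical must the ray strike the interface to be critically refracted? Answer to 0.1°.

At critical incidence the refracted ray runs along the interface (θ₂ = 90°), so sin θ_c = V₁/V₂.
θ_c = arcsin(2038/5923) = arcsin 0.3441 = 20.13°.

20.1°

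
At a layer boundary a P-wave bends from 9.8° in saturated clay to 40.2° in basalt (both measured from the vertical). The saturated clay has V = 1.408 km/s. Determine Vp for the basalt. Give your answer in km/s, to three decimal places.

sin 9.8° = 0.1702; sin 40.2° = 0.6455.
V₂ = V₁·(sin θ₂/sin θ₁) = 1.408·(0.6455/0.1702) = 5.339 km/s.

5.339 km/s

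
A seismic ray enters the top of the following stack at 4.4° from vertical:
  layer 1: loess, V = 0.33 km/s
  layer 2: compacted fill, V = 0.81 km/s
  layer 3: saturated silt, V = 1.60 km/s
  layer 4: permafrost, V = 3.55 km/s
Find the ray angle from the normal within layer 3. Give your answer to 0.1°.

Ray parameter p = sin 4.4° / 0.33 = 2.3248e-01 s/km.
sin θ_3 = p·V_3 = 2.3248e-01 × 1.60 = 0.3720.
θ_3 = 21.84° from the vertical.

21.8°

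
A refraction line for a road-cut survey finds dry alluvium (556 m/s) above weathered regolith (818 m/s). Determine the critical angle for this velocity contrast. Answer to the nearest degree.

Critical incidence: sin θ_c = V₁/V₂ = 556/818 = 0.6797.
θ_c = arcsin 0.6797 = 42.82°.

43°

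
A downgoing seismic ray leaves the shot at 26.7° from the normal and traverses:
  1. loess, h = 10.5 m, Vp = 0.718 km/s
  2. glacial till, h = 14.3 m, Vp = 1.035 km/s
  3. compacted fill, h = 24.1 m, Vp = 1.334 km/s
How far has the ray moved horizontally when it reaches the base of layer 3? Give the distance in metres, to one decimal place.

54.0 m

Apply Snell's law at each interface; in layer i the horizontal offset is hᵢ·tan θᵢ.
Layer 1: θ = 26.70°; offset = 10.5·tan 26.70° = 5.281 m.
Layer 2: sin θ = 1.035·sin 26.7°/0.718 = 0.6477, θ = 40.37°; offset = 14.3·tan 40.37° = 12.157 m.
Layer 3: sin θ = 1.334·sin 26.7°/0.718 = 0.8348, θ = 56.60°; offset = 24.1·tan 56.60° = 36.544 m.
Total horizontal offset = 53.981 m.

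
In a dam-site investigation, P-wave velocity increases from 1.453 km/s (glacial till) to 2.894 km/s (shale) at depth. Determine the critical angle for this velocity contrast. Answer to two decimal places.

At critical incidence the refracted ray runs along the interface (θ₂ = 90°), so sin θ_c = V₁/V₂.
θ_c = arcsin(1.453/2.894) = arcsin 0.5021 = 30.14°.

30.14°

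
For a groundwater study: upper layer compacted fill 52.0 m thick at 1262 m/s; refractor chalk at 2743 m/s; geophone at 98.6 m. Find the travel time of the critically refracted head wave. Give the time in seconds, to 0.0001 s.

t = x/V₂ + 2h·√(V₂²−V₁²)/(V₁V₂).
√(V₂²−V₁²) = √(2743²−1262²) = 2435.4 m/s; delay term = 2·52.0·2435.4/(1262·2743) = 0.07317 s.
t = 98.6/2743 + 0.07317 = 0.10912 s.

0.1091 s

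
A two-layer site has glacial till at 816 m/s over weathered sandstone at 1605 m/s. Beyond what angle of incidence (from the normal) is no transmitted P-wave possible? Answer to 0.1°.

At critical incidence the refracted ray runs along the interface (θ₂ = 90°), so sin θ_c = V₁/V₂.
θ_c = arcsin(816/1605) = arcsin 0.5084 = 30.56°.

30.6°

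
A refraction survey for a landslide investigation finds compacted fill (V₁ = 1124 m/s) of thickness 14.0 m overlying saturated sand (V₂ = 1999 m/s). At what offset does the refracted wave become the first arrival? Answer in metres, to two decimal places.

52.90 m

θ_c = arcsin(1124/1999) = 34.21°, so cos θ_c = 0.8269 and tᵢ = 2h cos θ_c/V₁ = 0.0206 s.
At crossover x/V₁ = x/V₂ + tᵢ ⇒ x = tᵢ/(1/V₁ − 1/V₂) = 0.02060/(8.8968e-04 − 5.0025e-04) = 52.90 m.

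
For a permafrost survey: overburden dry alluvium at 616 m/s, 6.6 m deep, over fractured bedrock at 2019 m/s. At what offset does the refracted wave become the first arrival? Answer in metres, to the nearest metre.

18 m

x_cross = 2h·√((V₂+V₁)/(V₂−V₁)).
(V₂+V₁)/(V₂−V₁) = (2019+616)/(2019−616) = 1.8781; √ = 1.3704.
x_cross = 2·6.6·1.3704 = 18.09 m.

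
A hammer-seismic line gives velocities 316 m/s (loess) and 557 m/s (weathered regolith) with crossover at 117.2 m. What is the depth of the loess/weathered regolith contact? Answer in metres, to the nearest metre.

h = (x_cross/2)·√((V₂−V₁)/(V₂+V₁)).
(V₂−V₁)/(V₂+V₁) = (557−316)/(557+316) = 0.2761; √ = 0.5254.
h = (117.2/2)·0.5254 = 30.79 m.

31 m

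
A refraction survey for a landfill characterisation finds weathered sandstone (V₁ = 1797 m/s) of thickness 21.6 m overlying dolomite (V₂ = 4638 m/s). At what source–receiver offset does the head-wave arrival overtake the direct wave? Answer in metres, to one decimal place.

θ_c = arcsin(1797/4638) = 22.80°, so cos θ_c = 0.9219 and tᵢ = 2h cos θ_c/V₁ = 0.0222 s.
At crossover x/V₁ = x/V₂ + tᵢ ⇒ x = tᵢ/(1/V₁ − 1/V₂) = 0.02216/(5.5648e-04 − 2.1561e-04) = 65.02 m.

65.0 m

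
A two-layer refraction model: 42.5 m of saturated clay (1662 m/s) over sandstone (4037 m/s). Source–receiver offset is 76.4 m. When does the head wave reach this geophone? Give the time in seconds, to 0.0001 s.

0.0655 s

t = x/V₂ + 2h·√(V₂²−V₁²)/(V₁V₂).
√(V₂²−V₁²) = √(4037²−1662²) = 3679.0 m/s; delay term = 2·42.5·3679.0/(1662·4037) = 0.04661 s.
t = 76.4/4037 + 0.04661 = 0.06553 s.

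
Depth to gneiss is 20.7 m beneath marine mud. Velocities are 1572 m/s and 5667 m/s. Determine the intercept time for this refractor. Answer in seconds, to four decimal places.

0.0253 s

tᵢ = 2h·√(V₂²−V₁²)/(V₁V₂).
√(V₂²−V₁²) = √(5667²−1572²) = 5444.6 m/s.
tᵢ = 2·20.7·5444.6/(1572·5667) = 0.02530 s.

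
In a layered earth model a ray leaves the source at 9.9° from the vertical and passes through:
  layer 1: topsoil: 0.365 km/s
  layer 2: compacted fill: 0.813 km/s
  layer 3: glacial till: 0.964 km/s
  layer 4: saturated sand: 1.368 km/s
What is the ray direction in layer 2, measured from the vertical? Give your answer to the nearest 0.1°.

Ray parameter p = sin 9.9° / 0.365 = 4.7104e-01 s/km.
sin θ_2 = p·V_2 = 4.7104e-01 × 0.813 = 0.3830.
θ_2 = arcsin 0.3830 = 22.52°.

22.5°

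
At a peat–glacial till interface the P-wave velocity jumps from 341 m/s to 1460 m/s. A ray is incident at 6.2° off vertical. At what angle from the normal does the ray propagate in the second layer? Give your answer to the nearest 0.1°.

Snell's law: sin θ₂ = (V₂/V₁)·sin θ₁ = (1460/341)·sin 6.2° = 0.4624.
θ₂ = sin⁻¹(0.4624) = 27.54° (from vertical).

27.5°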